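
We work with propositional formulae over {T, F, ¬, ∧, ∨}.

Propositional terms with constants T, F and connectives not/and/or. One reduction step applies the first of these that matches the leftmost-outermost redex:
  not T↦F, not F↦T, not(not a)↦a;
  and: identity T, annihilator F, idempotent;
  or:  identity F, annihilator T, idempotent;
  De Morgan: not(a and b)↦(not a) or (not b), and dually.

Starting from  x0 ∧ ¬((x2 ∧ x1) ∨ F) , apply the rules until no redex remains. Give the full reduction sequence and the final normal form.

  start: x0 ∧ ¬((x2 ∧ x1) ∨ F)
  step 1: x0 ∧ (¬(x2 ∧ x1) ∧ ¬F)
  step 2: x0 ∧ ((¬x2 ∨ ¬x1) ∧ ¬F)
  step 3: x0 ∧ ((¬x2 ∨ ¬x1) ∧ T)
  step 4: x0 ∧ (¬x2 ∨ ¬x1)

Answer: normal form = x0 ∧ (¬x2 ∨ ¬x1)  (in 4 steps)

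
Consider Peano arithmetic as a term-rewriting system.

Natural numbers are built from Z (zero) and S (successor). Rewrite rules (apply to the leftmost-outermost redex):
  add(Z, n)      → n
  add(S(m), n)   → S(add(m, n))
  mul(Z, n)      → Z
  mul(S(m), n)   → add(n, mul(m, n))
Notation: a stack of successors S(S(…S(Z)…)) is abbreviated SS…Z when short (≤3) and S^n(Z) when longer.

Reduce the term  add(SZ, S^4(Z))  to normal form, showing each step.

  start: add(SZ, S^4(Z))
  [1] S(add(Z, S^4(Z)))
  [2] S^5(Z)

Answer: normal form = S^5(Z)  (in 2 steps)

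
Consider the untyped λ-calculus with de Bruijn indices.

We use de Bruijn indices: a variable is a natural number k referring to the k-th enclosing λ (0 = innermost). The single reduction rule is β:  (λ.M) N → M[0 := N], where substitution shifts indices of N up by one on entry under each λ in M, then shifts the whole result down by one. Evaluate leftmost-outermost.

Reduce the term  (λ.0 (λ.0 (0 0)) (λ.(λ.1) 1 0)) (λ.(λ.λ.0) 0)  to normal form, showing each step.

Answer: normal form = λ.0 0  (in 5 steps)

Reduction:
  start: (λ.0 (λ.0 (0 0)) (λ.(λ.1) 1 0)) (λ.(λ.λ.0) 0)
  →1  (λ.(λ.λ.0) 0) (λ.0 (0 0)) (λ.(λ.1) (λ.(λ.λ.0) 0) 0)
  →2  (λ.λ.0) (λ.0 (0 0)) (λ.(λ.1) (λ.(λ.λ.0) 0) 0)
  →3  (λ.0) (λ.(λ.1) (λ.(λ.λ.0) 0) 0)
  →4  λ.(λ.1) (λ.(λ.λ.0) 0) 0
  →5  λ.0 0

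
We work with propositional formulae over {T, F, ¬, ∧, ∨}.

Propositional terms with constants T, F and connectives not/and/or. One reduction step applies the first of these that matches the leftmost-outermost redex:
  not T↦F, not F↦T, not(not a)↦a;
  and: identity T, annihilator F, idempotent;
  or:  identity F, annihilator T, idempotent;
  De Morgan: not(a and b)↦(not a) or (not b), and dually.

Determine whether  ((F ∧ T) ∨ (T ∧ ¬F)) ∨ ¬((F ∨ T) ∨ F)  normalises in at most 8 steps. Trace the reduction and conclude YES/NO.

  start: ((F ∧ T) ∨ (T ∧ ¬F)) ∨ ¬((F ∨ T) ∨ F)
  →1  (F ∨ (T ∧ ¬F)) ∨ ¬((F ∨ T) ∨ F)
  →2  (T ∧ ¬F) ∨ ¬((F ∨ T) ∨ F)
  →3  ¬F ∨ ¬((F ∨ T) ∨ F)
  →4  T ∨ ¬((F ∨ T) ∨ F)
  →5  T

Answer: YES — reaches normal form T in 5 ≤ 8 steps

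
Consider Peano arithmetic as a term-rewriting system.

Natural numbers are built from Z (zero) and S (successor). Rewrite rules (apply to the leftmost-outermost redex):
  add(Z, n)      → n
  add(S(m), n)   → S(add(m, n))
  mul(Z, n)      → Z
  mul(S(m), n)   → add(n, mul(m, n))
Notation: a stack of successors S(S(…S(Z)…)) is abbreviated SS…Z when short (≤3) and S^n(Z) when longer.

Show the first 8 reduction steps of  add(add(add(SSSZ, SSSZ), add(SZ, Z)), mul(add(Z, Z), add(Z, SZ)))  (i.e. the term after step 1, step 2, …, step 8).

Answer: after 8 steps: S(S(add(S(add(add(Z, SSSZ), add(SZ, Z))), mul(add(Z, Z), add(Z, SZ)))))

Reduction:
  start: add(add(add(SSSZ, SSSZ), add(SZ, Z)), mul(add(Z, Z), add(Z, SZ)))
  step 1: add(add(S(add(SSZ, SSSZ)), add(SZ, Z)), mul(add(Z, Z), add(Z, SZ)))
  step 2: add(S(add(add(SSZ, SSSZ), add(SZ, Z))), mul(add(Z, Z), add(Z, SZ)))
  step 3: S(add(add(add(SSZ, SSSZ), add(SZ, Z)), mul(add(Z, Z), add(Z, SZ))))
  step 4: S(add(add(S(add(SZ, SSSZ)), add(SZ, Z)), mul(add(Z, Z), add(Z, SZ))))
  step 5: S(add(S(add(add(SZ, SSSZ), add(SZ, Z))), mul(add(Z, Z), add(Z, SZ))))
  step 6: S(S(add(add(add(SZ, SSSZ), add(SZ, Z)), mul(add(Z, Z), add(Z, SZ)))))
  step 7: S(S(add(add(S(add(Z, SSSZ)), add(SZ, Z)), mul(add(Z, Z), add(Z, SZ)))))
  step 8: S(S(add(S(add(add(Z, SSSZ), add(SZ, Z))), mul(add(Z, Z), add(Z, SZ)))))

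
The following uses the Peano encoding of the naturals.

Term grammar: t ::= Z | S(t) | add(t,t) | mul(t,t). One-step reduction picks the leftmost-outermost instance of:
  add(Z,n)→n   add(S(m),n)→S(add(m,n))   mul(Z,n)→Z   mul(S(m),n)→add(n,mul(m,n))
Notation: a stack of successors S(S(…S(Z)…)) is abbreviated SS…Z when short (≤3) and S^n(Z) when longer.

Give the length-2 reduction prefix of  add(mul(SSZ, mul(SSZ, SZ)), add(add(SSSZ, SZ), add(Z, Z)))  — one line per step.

Answer: after 2 steps: add(add(add(SZ, mul(SZ, SZ)), mul(SZ, mul(SSZ, SZ))), add(add(SSSZ, SZ), add(Z, Z)))

Working:
  start: add(mul(SSZ, mul(SSZ, SZ)), add(add(SSSZ, SZ), add(Z, Z)))
  step 1: add(add(mul(SSZ, SZ), mul(SZ, mul(SSZ, SZ))), add(add(SSSZ, SZ), add(Z, Z)))
  step 2: add(add(add(SZ, mul(SZ, SZ)), mul(SZ, mul(SSZ, SZ))), add(add(SSSZ, SZ), add(Z, Z)))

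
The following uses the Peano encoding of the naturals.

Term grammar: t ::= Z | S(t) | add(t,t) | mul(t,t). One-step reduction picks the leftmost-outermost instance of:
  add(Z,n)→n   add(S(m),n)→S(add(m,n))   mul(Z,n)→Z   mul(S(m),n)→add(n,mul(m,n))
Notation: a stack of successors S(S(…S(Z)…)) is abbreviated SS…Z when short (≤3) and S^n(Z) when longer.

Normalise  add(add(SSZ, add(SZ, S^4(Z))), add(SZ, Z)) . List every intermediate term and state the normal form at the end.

  start: add(add(SSZ, add(SZ, S^4(Z))), add(SZ, Z))
  step 1: add(S(add(SZ, add(SZ, S^4(Z)))), add(SZ, Z))
  step 2: S(add(add(SZ, add(SZ, S^4(Z))), add(SZ, Z)))
  step 3: S(add(S(add(Z, add(SZ, S^4(Z)))), add(SZ, Z)))
  step 4: S(S(add(add(Z, add(SZ, S^4(Z))), add(SZ, Z))))
  step 5: S(S(add(add(SZ, S^4(Z)), add(SZ, Z))))
  step 6: S(S(add(S(add(Z, S^4(Z))), add(SZ, Z))))
  step 7: S(S(S(add(add(Z, S^4(Z)), add(SZ, Z)))))
  step 8: S(S(S(add(S^4(Z), add(SZ, Z)))))
  step 9: S(S(S(S(add(SSSZ, add(SZ, Z))))))
  step 10: S(S(S(S(S(add(SSZ, add(SZ, Z)))))))
  step 11: S(S(S(S(S(S(add(SZ, add(SZ, Z))))))))
  step 12: S(S(S(S(S(S(S(add(Z, add(SZ, Z)))))))))
  step 13: S(S(S(S(S(S(S(add(SZ, Z))))))))
  step 14: S(S(S(S(S(S(S(S(add(Z, Z)))))))))
  step 15: S^8(Z)

Answer: normal form = S^8(Z)  (in 15 steps)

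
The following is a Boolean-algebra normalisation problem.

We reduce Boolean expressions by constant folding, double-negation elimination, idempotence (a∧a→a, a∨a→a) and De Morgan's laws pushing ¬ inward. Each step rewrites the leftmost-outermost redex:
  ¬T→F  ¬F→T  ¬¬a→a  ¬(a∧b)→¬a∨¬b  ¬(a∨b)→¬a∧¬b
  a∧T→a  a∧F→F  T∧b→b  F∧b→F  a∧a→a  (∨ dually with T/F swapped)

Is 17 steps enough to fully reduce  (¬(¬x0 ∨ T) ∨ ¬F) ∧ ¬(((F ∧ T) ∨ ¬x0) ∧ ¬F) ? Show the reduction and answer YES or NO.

  start: (¬(¬x0 ∨ T) ∨ ¬F) ∧ ¬(((F ∧ T) ∨ ¬x0) ∧ ¬F)
  [1] ((¬¬x0 ∧ ¬T) ∨ ¬F) ∧ ¬(((F ∧ T) ∨ ¬x0) ∧ ¬F)
  [2] ((x0 ∧ ¬T) ∨ ¬F) ∧ ¬(((F ∧ T) ∨ ¬x0) ∧ ¬F)
  [3] ((x0 ∧ F) ∨ ¬F) ∧ ¬(((F ∧ T) ∨ ¬x0) ∧ ¬F)
  [4] (F ∨ ¬F) ∧ ¬(((F ∧ T) ∨ ¬x0) ∧ ¬F)
  [5] ¬F ∧ ¬(((F ∧ T) ∨ ¬x0) ∧ ¬F)
  [6] T ∧ ¬(((F ∧ T) ∨ ¬x0) ∧ ¬F)
  [7] ¬(((F ∧ T) ∨ ¬x0) ∧ ¬F)
  [8] ¬((F ∧ T) ∨ ¬x0) ∨ ¬¬F
  [9] (¬(F ∧ T) ∧ ¬¬x0) ∨ ¬¬F
  [10] ((¬F ∨ ¬T) ∧ ¬¬x0) ∨ ¬¬F
  [11] ((T ∨ ¬T) ∧ ¬¬x0) ∨ ¬¬F
  [12] (T ∧ ¬¬x0) ∨ ¬¬F
  [13] ¬¬x0 ∨ ¬¬F
  [14] x0 ∨ ¬¬F
  [15] x0 ∨ F
  [16] x0

Answer: YES — reaches normal form x0 in 16 ≤ 17 steps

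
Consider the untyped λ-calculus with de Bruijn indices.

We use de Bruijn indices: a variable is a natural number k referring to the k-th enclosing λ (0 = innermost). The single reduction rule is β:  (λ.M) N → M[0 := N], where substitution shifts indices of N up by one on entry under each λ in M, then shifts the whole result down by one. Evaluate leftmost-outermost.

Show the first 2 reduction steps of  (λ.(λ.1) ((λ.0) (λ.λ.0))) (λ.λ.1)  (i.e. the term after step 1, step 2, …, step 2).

Answer: after 2 steps: λ.λ.1

Reduction:
  start: (λ.(λ.1) ((λ.0) (λ.λ.0))) (λ.λ.1)
  →1  (λ.λ.λ.1) ((λ.0) (λ.λ.0))
  →2  λ.λ.1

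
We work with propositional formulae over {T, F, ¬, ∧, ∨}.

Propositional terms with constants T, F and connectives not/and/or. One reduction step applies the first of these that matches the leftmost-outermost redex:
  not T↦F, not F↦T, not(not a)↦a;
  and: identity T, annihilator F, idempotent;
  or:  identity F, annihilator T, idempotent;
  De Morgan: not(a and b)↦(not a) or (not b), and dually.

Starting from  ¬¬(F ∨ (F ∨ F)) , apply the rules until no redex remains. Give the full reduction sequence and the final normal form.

  start: ¬¬(F ∨ (F ∨ F))
  step 1: F ∨ (F ∨ F)
  step 2: F ∨ F
  step 3: F

Answer: normal form = F  (in 3 steps)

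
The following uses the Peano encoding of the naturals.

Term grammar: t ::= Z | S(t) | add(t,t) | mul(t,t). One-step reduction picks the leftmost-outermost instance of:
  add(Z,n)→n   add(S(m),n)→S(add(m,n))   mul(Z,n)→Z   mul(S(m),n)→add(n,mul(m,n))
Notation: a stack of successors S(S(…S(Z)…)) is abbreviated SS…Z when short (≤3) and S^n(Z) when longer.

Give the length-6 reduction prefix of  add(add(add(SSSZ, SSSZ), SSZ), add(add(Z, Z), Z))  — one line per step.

  start: add(add(add(SSSZ, SSSZ), SSZ), add(add(Z, Z), Z))
  step 1: add(add(S(add(SSZ, SSSZ)), SSZ), add(add(Z, Z), Z))
  step 2: add(S(add(add(SSZ, SSSZ), SSZ)), add(add(Z, Z), Z))
  step 3: S(add(add(add(SSZ, SSSZ), SSZ), add(add(Z, Z), Z)))
  step 4: S(add(add(S(add(SZ, SSSZ)), SSZ), add(add(Z, Z), Z)))
  step 5: S(add(S(add(add(SZ, SSSZ), SSZ)), add(add(Z, Z), Z)))
  step 6: S(S(add(add(add(SZ, SSSZ), SSZ), add(add(Z, Z), Z))))

Answer: after 6 steps: S(S(add(add(add(SZ, SSSZ), SSZ), add(add(Z, Z), Z))))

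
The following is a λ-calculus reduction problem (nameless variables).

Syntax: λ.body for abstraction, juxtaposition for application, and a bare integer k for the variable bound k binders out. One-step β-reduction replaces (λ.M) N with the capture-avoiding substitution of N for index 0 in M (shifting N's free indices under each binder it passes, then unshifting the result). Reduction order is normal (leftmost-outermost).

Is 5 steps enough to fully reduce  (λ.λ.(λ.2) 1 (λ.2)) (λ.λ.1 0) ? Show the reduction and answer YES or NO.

Answer: YES — reaches normal form λ.λ.λ.λ.1 0 in 4 ≤ 5 steps

Reduction:
  start: (λ.λ.(λ.2) 1 (λ.2)) (λ.λ.1 0)
  [1] λ.(λ.λ.λ.1 0) (λ.λ.1 0) (λ.λ.λ.1 0)
  [2] λ.(λ.λ.1 0) (λ.λ.λ.1 0)
  [3] λ.λ.(λ.λ.λ.1 0) 0
  [4] λ.λ.λ.λ.1 0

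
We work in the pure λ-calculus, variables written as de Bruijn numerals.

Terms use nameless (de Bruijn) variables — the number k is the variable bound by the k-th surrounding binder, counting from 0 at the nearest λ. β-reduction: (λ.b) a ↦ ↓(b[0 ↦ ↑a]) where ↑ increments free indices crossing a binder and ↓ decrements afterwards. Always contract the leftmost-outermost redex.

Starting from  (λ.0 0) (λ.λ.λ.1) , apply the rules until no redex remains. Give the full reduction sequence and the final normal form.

Answer: normal form = λ.λ.1  (in 2 steps)

Derivation:
  start: (λ.0 0) (λ.λ.λ.1)
  [1] (λ.λ.λ.1) (λ.λ.λ.1)
  [2] λ.λ.1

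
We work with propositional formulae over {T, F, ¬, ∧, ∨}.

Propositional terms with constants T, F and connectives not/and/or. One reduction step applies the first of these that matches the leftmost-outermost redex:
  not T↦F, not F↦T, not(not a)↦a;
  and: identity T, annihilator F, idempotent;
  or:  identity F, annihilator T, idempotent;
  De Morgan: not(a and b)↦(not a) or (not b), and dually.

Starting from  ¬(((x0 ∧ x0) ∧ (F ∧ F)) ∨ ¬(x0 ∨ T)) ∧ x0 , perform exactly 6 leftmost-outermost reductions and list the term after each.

Answer: after 6 steps: ((¬x0 ∨ ¬F) ∧ ¬¬(x0 ∨ T)) ∧ x0

Reduction:
  start: ¬(((x0 ∧ x0) ∧ (F ∧ F)) ∨ ¬(x0 ∨ T)) ∧ x0
  step 1: (¬((x0 ∧ x0) ∧ (F ∧ F)) ∧ ¬¬(x0 ∨ T)) ∧ x0
  step 2: ((¬(x0 ∧ x0) ∨ ¬(F ∧ F)) ∧ ¬¬(x0 ∨ T)) ∧ x0
  step 3: (((¬x0 ∨ ¬x0) ∨ ¬(F ∧ F)) ∧ ¬¬(x0 ∨ T)) ∧ x0
  step 4: ((¬x0 ∨ ¬(F ∧ F)) ∧ ¬¬(x0 ∨ T)) ∧ x0
  step 5: ((¬x0 ∨ (¬F ∨ ¬F)) ∧ ¬¬(x0 ∨ T)) ∧ x0
  step 6: ((¬x0 ∨ ¬F) ∧ ¬¬(x0 ∨ T)) ∧ x0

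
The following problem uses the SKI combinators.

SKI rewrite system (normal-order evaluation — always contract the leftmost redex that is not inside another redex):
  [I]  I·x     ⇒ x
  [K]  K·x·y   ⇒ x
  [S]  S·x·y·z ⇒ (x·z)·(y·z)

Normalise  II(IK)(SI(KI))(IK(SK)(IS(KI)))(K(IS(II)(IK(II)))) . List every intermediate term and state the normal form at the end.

Answer: normal form = SI(KI)  (in 11 steps)

Working:
  start: II(IK)(SI(KI))(IK(SK)(IS(KI)))(K(IS(II)(IK(II))))
  step 1: I(IK)(SI(KI))(IK(SK)(IS(KI)))(K(IS(II)(IK(II))))
  step 2: IK(SI(KI))(IK(SK)(IS(KI)))(K(IS(II)(IK(II))))
  step 3: K(SI(KI))(IK(SK)(IS(KI)))(K(IS(II)(IK(II))))
  step 4: SI(KI)(K(IS(II)(IK(II))))
  step 5: I(K(IS(II)(IK(II))))(KI(K(IS(II)(IK(II)))))
  step 6: K(IS(II)(IK(II)))(KI(K(IS(II)(IK(II)))))
  step 7: IS(II)(IK(II))
  step 8: S(II)(IK(II))
  step 9: SI(IK(II))
  step 10: SI(K(II))
  step 11: SI(KI)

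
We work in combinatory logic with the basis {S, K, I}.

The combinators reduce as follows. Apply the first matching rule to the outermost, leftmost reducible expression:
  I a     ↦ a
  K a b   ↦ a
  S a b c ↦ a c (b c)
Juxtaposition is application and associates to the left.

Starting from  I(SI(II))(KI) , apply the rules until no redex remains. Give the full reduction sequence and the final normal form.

Answer: normal form = I  (in 4 steps)

Working:
  start: I(SI(II))(KI)
  →1  SI(II)(KI)
  →2  I(KI)(II(KI))
  →3  KI(II(KI))
  →4  I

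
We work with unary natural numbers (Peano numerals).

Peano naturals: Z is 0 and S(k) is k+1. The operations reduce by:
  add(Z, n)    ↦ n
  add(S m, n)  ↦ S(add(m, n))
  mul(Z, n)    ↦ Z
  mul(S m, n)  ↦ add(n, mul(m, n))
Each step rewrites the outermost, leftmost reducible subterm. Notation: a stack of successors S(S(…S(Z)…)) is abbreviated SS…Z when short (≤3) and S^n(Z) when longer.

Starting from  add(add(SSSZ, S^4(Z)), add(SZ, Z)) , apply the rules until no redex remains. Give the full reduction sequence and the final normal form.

Answer: normal form = S^8(Z)  (in 14 steps)

Derivation:
  start: add(add(SSSZ, S^4(Z)), add(SZ, Z))
  →1  add(S(add(SSZ, S^4(Z))), add(SZ, Z))
  →2  S(add(add(SSZ, S^4(Z)), add(SZ, Z)))
  →3  S(add(S(add(SZ, S^4(Z))), add(SZ, Z)))
  →4  S(S(add(add(SZ, S^4(Z)), add(SZ, Z))))
  →5  S(S(add(S(add(Z, S^4(Z))), add(SZ, Z))))
  →6  S(S(S(add(add(Z, S^4(Z)), add(SZ, Z)))))
  →7  S(S(S(add(S^4(Z), add(SZ, Z)))))
  →8  S(S(S(S(add(SSSZ, add(SZ, Z))))))
  →9  S(S(S(S(S(add(SSZ, add(SZ, Z)))))))
  →10  S(S(S(S(S(S(add(SZ, add(SZ, Z))))))))
  →11  S(S(S(S(S(S(S(add(Z, add(SZ, Z)))))))))
  →12  S(S(S(S(S(S(S(add(SZ, Z))))))))
  →13  S(S(S(S(S(S(S(S(add(Z, Z)))))))))
  →14  S^8(Z)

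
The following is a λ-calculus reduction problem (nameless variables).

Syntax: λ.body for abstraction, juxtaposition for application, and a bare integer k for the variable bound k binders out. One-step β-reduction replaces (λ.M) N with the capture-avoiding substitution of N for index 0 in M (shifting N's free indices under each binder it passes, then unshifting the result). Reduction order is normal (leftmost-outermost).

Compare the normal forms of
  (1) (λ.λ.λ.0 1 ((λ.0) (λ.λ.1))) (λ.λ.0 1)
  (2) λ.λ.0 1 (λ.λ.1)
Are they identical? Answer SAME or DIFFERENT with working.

Answer: SAME — A ⇓ λ.λ.0 1 (λ.λ.1), B ⇓ λ.λ.0 1 (λ.λ.1)

Derivation:
Term A:
  start: (λ.λ.λ.0 1 ((λ.0) (λ.λ.1))) (λ.λ.0 1)
  step 1: λ.λ.0 1 ((λ.0) (λ.λ.1))
  step 2: λ.λ.0 1 (λ.λ.1)

Term B:
  start: λ.λ.0 1 (λ.λ.1)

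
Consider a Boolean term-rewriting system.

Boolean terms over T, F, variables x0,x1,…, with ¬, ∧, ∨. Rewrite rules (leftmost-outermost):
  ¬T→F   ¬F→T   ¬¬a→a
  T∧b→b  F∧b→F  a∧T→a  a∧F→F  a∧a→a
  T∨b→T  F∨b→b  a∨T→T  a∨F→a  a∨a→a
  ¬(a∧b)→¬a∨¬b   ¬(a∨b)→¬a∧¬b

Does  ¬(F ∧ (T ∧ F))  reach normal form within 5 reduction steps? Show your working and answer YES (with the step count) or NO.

Answer: YES — reaches normal form T in 3 ≤ 5 steps

Derivation:
  start: ¬(F ∧ (T ∧ F))
  →1  ¬F ∨ ¬(T ∧ F)
  →2  T ∨ ¬(T ∧ F)
  →3  T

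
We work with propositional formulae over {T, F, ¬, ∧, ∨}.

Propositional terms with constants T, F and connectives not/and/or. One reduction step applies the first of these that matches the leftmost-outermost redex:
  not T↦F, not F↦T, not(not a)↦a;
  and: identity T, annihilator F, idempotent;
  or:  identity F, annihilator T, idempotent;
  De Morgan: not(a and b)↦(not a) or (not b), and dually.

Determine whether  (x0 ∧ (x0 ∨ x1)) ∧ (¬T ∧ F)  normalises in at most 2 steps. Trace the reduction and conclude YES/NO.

  start: (x0 ∧ (x0 ∨ x1)) ∧ (¬T ∧ F)
  [1] (x0 ∧ (x0 ∨ x1)) ∧ F
  [2] F

Answer: YES — reaches normal form F in 2 ≤ 2 steps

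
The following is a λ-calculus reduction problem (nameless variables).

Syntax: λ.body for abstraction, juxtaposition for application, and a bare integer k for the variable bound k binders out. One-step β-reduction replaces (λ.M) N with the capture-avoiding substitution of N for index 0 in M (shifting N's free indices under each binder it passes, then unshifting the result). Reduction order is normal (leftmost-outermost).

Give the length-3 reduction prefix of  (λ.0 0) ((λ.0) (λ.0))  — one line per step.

  start: (λ.0 0) ((λ.0) (λ.0))
  [1] (λ.0) (λ.0) ((λ.0) (λ.0))
  [2] (λ.0) ((λ.0) (λ.0))
  [3] (λ.0) (λ.0)

Answer: after 3 steps: (λ.0) (λ.0)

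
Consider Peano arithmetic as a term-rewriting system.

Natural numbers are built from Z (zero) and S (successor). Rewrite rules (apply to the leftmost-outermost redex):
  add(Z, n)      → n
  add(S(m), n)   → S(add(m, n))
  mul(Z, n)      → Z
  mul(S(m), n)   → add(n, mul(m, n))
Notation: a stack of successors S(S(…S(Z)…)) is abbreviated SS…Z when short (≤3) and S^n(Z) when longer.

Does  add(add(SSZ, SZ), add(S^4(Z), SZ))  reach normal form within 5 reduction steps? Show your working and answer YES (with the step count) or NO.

Answer: NO — after 5 steps the term is S(S(add(SZ, add(S^4(Z), SZ)))), not yet normal

Working:
  start: add(add(SSZ, SZ), add(S^4(Z), SZ))
  [1] add(S(add(SZ, SZ)), add(S^4(Z), SZ))
  [2] S(add(add(SZ, SZ), add(S^4(Z), SZ)))
  [3] S(add(S(add(Z, SZ)), add(S^4(Z), SZ)))
  [4] S(S(add(add(Z, SZ), add(S^4(Z), SZ))))
  [5] S(S(add(SZ, add(S^4(Z), SZ))))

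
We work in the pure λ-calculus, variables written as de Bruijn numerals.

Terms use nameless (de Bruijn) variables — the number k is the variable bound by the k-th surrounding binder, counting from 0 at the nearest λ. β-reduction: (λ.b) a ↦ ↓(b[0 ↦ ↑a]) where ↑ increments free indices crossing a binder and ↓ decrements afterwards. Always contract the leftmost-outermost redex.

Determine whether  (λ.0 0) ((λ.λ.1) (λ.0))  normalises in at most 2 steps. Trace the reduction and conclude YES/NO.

Answer: NO — after 2 steps the term is (λ.λ.0) ((λ.λ.1) (λ.0)), not yet normal

Reduction:
  start: (λ.0 0) ((λ.λ.1) (λ.0))
  →1  (λ.λ.1) (λ.0) ((λ.λ.1) (λ.0))
  →2  (λ.λ.0) ((λ.λ.1) (λ.0))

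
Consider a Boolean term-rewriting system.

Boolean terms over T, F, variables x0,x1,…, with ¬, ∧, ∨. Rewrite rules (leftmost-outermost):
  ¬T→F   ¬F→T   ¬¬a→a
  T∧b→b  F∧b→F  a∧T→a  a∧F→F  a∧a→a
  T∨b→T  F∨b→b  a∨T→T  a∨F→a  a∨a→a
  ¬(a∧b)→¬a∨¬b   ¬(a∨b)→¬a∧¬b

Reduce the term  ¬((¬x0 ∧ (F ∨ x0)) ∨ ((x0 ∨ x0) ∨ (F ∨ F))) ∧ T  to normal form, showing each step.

Answer: normal form = (x0 ∨ ¬x0) ∧ ¬x0  (in 14 steps)

Derivation:
  start: ¬((¬x0 ∧ (F ∨ x0)) ∨ ((x0 ∨ x0) ∨ (F ∨ F))) ∧ T
  step 1: ¬((¬x0 ∧ (F ∨ x0)) ∨ ((x0 ∨ x0) ∨ (F ∨ F)))
  step 2: ¬(¬x0 ∧ (F ∨ x0)) ∧ ¬((x0 ∨ x0) ∨ (F ∨ F))
  step 3: (¬¬x0 ∨ ¬(F ∨ x0)) ∧ ¬((x0 ∨ x0) ∨ (F ∨ F))
  step 4: (x0 ∨ ¬(F ∨ x0)) ∧ ¬((x0 ∨ x0) ∨ (F ∨ F))
  step 5: (x0 ∨ (¬F ∧ ¬x0)) ∧ ¬((x0 ∨ x0) ∨ (F ∨ F))
  step 6: (x0 ∨ (T ∧ ¬x0)) ∧ ¬((x0 ∨ x0) ∨ (F ∨ F))
  step 7: (x0 ∨ ¬x0) ∧ ¬((x0 ∨ x0) ∨ (F ∨ F))
  step 8: (x0 ∨ ¬x0) ∧ (¬(x0 ∨ x0) ∧ ¬(F ∨ F))
  step 9: (x0 ∨ ¬x0) ∧ ((¬x0 ∧ ¬x0) ∧ ¬(F ∨ F))
  step 10: (x0 ∨ ¬x0) ∧ (¬x0 ∧ ¬(F ∨ F))
  step 11: (x0 ∨ ¬x0) ∧ (¬x0 ∧ (¬F ∧ ¬F))
  step 12: (x0 ∨ ¬x0) ∧ (¬x0 ∧ ¬F)
  step 13: (x0 ∨ ¬x0) ∧ (¬x0 ∧ T)
  step 14: (x0 ∨ ¬x0) ∧ ¬x0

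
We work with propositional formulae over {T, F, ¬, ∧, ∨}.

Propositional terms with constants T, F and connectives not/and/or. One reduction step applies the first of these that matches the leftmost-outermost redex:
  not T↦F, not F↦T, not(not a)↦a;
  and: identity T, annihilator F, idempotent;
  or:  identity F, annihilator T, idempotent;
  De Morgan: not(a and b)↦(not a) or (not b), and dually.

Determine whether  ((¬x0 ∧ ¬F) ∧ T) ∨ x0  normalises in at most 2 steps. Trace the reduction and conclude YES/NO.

Answer: NO — after 2 steps the term is (¬x0 ∧ T) ∨ x0, not yet normal

Working:
  start: ((¬x0 ∧ ¬F) ∧ T) ∨ x0
  →1  (¬x0 ∧ ¬F) ∨ x0
  →2  (¬x0 ∧ T) ∨ x0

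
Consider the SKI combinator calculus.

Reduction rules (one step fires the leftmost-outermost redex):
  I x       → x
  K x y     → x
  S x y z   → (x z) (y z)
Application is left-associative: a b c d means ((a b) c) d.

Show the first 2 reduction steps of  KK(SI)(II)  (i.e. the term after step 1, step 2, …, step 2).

  start: KK(SI)(II)
  [1] K(II)
  [2] KI

Answer: after 2 steps: KI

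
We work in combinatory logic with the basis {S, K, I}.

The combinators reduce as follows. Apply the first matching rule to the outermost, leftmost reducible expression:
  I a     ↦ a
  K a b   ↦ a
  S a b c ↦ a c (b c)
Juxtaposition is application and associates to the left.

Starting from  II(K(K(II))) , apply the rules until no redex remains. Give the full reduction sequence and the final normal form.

  start: II(K(K(II)))
  [1] I(K(K(II)))
  [2] K(K(II))
  [3] K(KI)

Answer: normal form = K(KI)  (in 3 steps)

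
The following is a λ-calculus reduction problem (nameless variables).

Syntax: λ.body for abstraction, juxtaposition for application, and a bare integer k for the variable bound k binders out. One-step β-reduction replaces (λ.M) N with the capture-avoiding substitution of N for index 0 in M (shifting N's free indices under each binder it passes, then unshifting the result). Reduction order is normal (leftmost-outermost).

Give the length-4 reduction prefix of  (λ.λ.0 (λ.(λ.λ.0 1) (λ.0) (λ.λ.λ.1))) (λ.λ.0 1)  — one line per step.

Answer: after 4 steps: λ.0 (λ.λ.λ.1)

Working:
  start: (λ.λ.0 (λ.(λ.λ.0 1) (λ.0) (λ.λ.λ.1))) (λ.λ.0 1)
  [1] λ.0 (λ.(λ.λ.0 1) (λ.0) (λ.λ.λ.1))
  [2] λ.0 (λ.(λ.0 (λ.0)) (λ.λ.λ.1))
  [3] λ.0 (λ.(λ.λ.λ.1) (λ.0))
  [4] λ.0 (λ.λ.λ.1)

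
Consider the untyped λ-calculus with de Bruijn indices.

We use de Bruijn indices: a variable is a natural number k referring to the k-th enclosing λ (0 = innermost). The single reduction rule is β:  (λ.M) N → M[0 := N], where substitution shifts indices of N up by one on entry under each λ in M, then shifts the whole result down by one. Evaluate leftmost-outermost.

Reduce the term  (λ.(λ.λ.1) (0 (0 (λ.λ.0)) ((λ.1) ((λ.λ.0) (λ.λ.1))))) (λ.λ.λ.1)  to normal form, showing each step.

  start: (λ.(λ.λ.1) (0 (0 (λ.λ.0)) ((λ.1) ((λ.λ.0) (λ.λ.1))))) (λ.λ.λ.1)
  step 1: (λ.λ.1) ((λ.λ.λ.1) ((λ.λ.λ.1) (λ.λ.0)) ((λ.λ.λ.λ.1) ((λ.λ.0) (λ.λ.1))))
  step 2: λ.(λ.λ.λ.1) ((λ.λ.λ.1) (λ.λ.0)) ((λ.λ.λ.λ.1) ((λ.λ.0) (λ.λ.1)))
  step 3: λ.(λ.λ.1) ((λ.λ.λ.λ.1) ((λ.λ.0) (λ.λ.1)))
  step 4: λ.λ.(λ.λ.λ.λ.1) ((λ.λ.0) (λ.λ.1))
  step 5: λ.λ.λ.λ.λ.1

Answer: normal form = λ.λ.λ.λ.λ.1  (in 5 steps)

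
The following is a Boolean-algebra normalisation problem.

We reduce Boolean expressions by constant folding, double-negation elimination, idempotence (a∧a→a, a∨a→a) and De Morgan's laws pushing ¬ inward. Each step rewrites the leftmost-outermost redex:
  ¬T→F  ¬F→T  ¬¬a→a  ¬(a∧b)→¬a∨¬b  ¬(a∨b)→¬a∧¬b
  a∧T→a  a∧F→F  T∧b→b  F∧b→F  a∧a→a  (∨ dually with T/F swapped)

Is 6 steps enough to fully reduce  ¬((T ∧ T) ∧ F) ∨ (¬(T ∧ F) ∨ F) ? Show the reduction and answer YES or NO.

  start: ¬((T ∧ T) ∧ F) ∨ (¬(T ∧ F) ∨ F)
  →1  (¬(T ∧ T) ∨ ¬F) ∨ (¬(T ∧ F) ∨ F)
  →2  ((¬T ∨ ¬T) ∨ ¬F) ∨ (¬(T ∧ F) ∨ F)
  →3  (¬T ∨ ¬F) ∨ (¬(T ∧ F) ∨ F)
  →4  (F ∨ ¬F) ∨ (¬(T ∧ F) ∨ F)
  →5  ¬F ∨ (¬(T ∧ F) ∨ F)
  →6  T ∨ (¬(T ∧ F) ∨ F)

Answer: NO — after 6 steps the term is T ∨ (¬(T ∧ F) ∨ F), not yet normal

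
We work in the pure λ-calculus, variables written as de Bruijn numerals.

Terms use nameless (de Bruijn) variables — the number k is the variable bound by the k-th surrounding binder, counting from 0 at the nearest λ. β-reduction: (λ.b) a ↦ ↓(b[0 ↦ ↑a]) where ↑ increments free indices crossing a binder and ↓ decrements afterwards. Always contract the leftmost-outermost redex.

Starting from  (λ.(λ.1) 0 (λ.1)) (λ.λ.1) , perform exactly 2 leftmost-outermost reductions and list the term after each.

  start: (λ.(λ.1) 0 (λ.1)) (λ.λ.1)
  [1] (λ.λ.λ.1) (λ.λ.1) (λ.λ.λ.1)
  [2] (λ.λ.1) (λ.λ.λ.1)

Answer: after 2 steps: (λ.λ.1) (λ.λ.λ.1)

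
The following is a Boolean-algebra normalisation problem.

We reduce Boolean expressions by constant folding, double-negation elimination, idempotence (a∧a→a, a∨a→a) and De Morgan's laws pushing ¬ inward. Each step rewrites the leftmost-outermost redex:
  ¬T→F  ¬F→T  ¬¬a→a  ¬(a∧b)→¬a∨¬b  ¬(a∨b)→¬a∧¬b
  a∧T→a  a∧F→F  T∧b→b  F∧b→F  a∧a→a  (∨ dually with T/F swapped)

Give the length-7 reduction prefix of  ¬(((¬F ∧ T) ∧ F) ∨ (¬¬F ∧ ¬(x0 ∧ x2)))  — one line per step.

Answer: after 7 steps: ¬F ∧ ¬(¬¬F ∧ ¬(x0 ∧ x2))

Working:
  start: ¬(((¬F ∧ T) ∧ F) ∨ (¬¬F ∧ ¬(x0 ∧ x2)))
  →1  ¬((¬F ∧ T) ∧ F) ∧ ¬(¬¬F ∧ ¬(x0 ∧ x2))
  →2  (¬(¬F ∧ T) ∨ ¬F) ∧ ¬(¬¬F ∧ ¬(x0 ∧ x2))
  →3  ((¬¬F ∨ ¬T) ∨ ¬F) ∧ ¬(¬¬F ∧ ¬(x0 ∧ x2))
  →4  ((F ∨ ¬T) ∨ ¬F) ∧ ¬(¬¬F ∧ ¬(x0 ∧ x2))
  →5  (¬T ∨ ¬F) ∧ ¬(¬¬F ∧ ¬(x0 ∧ x2))
  →6  (F ∨ ¬F) ∧ ¬(¬¬F ∧ ¬(x0 ∧ x2))
  →7  ¬F ∧ ¬(¬¬F ∧ ¬(x0 ∧ x2))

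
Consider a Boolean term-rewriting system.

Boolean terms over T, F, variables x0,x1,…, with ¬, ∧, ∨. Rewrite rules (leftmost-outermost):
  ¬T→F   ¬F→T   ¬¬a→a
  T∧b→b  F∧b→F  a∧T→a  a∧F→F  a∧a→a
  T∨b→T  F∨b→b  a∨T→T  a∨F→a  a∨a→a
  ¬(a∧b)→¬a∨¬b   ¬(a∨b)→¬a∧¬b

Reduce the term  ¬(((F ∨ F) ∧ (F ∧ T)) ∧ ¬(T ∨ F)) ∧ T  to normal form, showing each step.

Answer: normal form = T  (in 8 steps)

Working:
  start: ¬(((F ∨ F) ∧ (F ∧ T)) ∧ ¬(T ∨ F)) ∧ T
  step 1: ¬(((F ∨ F) ∧ (F ∧ T)) ∧ ¬(T ∨ F))
  step 2: ¬((F ∨ F) ∧ (F ∧ T)) ∨ ¬¬(T ∨ F)
  step 3: (¬(F ∨ F) ∨ ¬(F ∧ T)) ∨ ¬¬(T ∨ F)
  step 4: ((¬F ∧ ¬F) ∨ ¬(F ∧ T)) ∨ ¬¬(T ∨ F)
  step 5: (¬F ∨ ¬(F ∧ T)) ∨ ¬¬(T ∨ F)
  step 6: (T ∨ ¬(F ∧ T)) ∨ ¬¬(T ∨ F)
  step 7: T ∨ ¬¬(T ∨ F)
  step 8: T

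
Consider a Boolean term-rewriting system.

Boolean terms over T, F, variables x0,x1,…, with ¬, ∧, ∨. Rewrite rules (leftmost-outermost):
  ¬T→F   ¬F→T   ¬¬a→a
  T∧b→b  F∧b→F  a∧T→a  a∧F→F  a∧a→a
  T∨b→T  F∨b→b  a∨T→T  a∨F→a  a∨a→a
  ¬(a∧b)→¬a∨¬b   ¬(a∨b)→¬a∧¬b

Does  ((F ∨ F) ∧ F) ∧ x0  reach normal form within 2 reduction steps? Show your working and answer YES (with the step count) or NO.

Answer: YES — reaches normal form F in 2 ≤ 2 steps

Derivation:
  start: ((F ∨ F) ∧ F) ∧ x0
  step 1: F ∧ x0
  step 2: F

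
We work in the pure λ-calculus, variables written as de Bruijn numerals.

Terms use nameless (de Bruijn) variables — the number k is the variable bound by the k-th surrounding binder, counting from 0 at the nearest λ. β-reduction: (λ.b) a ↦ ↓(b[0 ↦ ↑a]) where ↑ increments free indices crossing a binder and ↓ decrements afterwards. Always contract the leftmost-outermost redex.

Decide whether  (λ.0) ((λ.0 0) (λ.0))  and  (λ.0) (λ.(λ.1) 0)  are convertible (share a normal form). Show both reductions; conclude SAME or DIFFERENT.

Term A:
  start: (λ.0) ((λ.0 0) (λ.0))
  step 1: (λ.0 0) (λ.0)
  step 2: (λ.0) (λ.0)
  step 3: λ.0

Term B:
  start: (λ.0) (λ.(λ.1) 0)
  step 1: λ.(λ.1) 0
  step 2: λ.0

Answer: SAME — A ⇓ λ.0, B ⇓ λ.0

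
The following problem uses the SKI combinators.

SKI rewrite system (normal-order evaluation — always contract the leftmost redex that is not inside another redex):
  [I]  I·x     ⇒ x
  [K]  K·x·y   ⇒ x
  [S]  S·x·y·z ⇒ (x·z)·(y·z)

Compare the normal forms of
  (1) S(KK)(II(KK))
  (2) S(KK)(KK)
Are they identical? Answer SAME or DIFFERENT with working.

Term A:
  start: S(KK)(II(KK))
  →1  S(KK)(I(KK))
  →2  S(KK)(KK)

Term B:
  start: S(KK)(KK)

Answer: SAME — A ⇓ S(KK)(KK), B ⇓ S(KK)(KK)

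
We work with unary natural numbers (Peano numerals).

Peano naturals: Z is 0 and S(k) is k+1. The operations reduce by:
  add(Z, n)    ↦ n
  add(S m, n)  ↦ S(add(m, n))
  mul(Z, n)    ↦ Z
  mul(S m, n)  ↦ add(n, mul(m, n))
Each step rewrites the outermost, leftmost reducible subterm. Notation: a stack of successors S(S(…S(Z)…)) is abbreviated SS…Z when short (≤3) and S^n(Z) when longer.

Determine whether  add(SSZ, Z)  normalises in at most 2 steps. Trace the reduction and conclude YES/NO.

Answer: NO — after 2 steps the term is S(S(add(Z, Z))), not yet normal

Derivation:
  start: add(SSZ, Z)
  [1] S(add(SZ, Z))
  [2] S(S(add(Z, Z)))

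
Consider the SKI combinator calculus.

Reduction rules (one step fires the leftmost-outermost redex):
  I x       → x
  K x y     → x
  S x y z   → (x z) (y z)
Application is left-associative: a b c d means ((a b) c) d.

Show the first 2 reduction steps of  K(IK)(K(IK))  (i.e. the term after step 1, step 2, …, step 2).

  start: K(IK)(K(IK))
  step 1: IK
  step 2: K

Answer: after 2 steps: K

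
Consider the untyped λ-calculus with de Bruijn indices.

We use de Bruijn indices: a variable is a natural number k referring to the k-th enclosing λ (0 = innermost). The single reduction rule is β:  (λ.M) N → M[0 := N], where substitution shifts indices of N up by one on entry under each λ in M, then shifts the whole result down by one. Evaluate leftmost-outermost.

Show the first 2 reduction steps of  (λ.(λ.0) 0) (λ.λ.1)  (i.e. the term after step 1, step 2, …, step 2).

Answer: after 2 steps: λ.λ.1

Reduction:
  start: (λ.(λ.0) 0) (λ.λ.1)
  [1] (λ.0) (λ.λ.1)
  [2] λ.λ.1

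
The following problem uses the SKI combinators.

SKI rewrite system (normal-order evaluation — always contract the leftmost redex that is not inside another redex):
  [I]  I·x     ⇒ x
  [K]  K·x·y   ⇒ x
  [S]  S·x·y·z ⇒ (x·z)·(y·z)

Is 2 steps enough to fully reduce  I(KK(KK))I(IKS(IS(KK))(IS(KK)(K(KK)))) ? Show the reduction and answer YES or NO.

  start: I(KK(KK))I(IKS(IS(KK))(IS(KK)(K(KK))))
  step 1: KK(KK)I(IKS(IS(KK))(IS(KK)(K(KK))))
  step 2: KI(IKS(IS(KK))(IS(KK)(K(KK))))

Answer: NO — after 2 steps the term is KI(IKS(IS(KK))(IS(KK)(K(KK)))), not yet normal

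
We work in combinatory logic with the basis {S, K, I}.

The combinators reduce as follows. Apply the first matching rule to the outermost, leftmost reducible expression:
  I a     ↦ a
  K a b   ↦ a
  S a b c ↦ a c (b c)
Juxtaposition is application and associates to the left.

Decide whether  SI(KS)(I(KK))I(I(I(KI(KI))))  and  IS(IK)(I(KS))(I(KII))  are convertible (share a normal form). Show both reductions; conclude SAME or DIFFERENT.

Answer: SAME — A ⇓ I, B ⇓ I

Derivation:
Term A:
  start: SI(KS)(I(KK))I(I(I(KI(KI))))
  [1] I(I(KK))(KS(I(KK)))I(I(I(KI(KI))))
  [2] I(KK)(KS(I(KK)))I(I(I(KI(KI))))
  [3] KK(KS(I(KK)))I(I(I(KI(KI))))
  [4] KI(I(I(KI(KI))))
  [5] I

Term B:
  start: IS(IK)(I(KS))(I(KII))
  [1] S(IK)(I(KS))(I(KII))
  [2] IK(I(KII))(I(KS)(I(KII)))
  [3] K(I(KII))(I(KS)(I(KII)))
  [4] I(KII)
  [5] KII
  [6] I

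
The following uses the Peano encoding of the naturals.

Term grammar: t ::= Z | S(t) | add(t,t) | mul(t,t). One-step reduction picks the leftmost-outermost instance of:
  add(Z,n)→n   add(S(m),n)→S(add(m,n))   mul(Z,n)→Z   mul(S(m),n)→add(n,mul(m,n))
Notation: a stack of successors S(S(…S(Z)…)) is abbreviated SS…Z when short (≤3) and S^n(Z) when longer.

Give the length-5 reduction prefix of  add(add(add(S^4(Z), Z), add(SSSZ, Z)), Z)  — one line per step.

Answer: after 5 steps: S(add(S(add(add(SSZ, Z), add(SSSZ, Z))), Z))

Working:
  start: add(add(add(S^4(Z), Z), add(SSSZ, Z)), Z)
  [1] add(add(S(add(SSSZ, Z)), add(SSSZ, Z)), Z)
  [2] add(S(add(add(SSSZ, Z), add(SSSZ, Z))), Z)
  [3] S(add(add(add(SSSZ, Z), add(SSSZ, Z)), Z))
  [4] S(add(add(S(add(SSZ, Z)), add(SSSZ, Z)), Z))
  [5] S(add(S(add(add(SSZ, Z), add(SSSZ, Z))), Z))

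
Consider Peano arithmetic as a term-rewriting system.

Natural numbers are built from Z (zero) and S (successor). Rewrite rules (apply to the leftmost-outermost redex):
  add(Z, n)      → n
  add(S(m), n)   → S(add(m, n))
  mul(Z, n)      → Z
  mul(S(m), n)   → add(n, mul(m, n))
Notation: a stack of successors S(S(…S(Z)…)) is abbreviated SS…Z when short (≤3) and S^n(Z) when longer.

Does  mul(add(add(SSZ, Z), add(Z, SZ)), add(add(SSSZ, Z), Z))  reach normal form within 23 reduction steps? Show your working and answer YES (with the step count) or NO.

Answer: NO — after 23 steps the term is S(S(S(S(add(S(add(add(SZ, Z), Z)), mul(add(add(Z, Z), add(Z, SZ)), add(add(SSSZ, Z), Z))))))), not yet normal

Reduction:
  start: mul(add(add(SSZ, Z), add(Z, SZ)), add(add(SSSZ, Z), Z))
  step 1: mul(add(S(add(SZ, Z)), add(Z, SZ)), add(add(SSSZ, Z), Z))
  step 2: mul(S(add(add(SZ, Z), add(Z, SZ))), add(add(SSSZ, Z), Z))
  step 3: add(add(add(SSSZ, Z), Z), mul(add(add(SZ, Z), add(Z, SZ)), add(add(SSSZ, Z), Z)))
  step 4: add(add(S(add(SSZ, Z)), Z), mul(add(add(SZ, Z), add(Z, SZ)), add(add(SSSZ, Z), Z)))
  step 5: add(S(add(add(SSZ, Z), Z)), mul(add(add(SZ, Z), add(Z, SZ)), add(add(SSSZ, Z), Z)))
  step 6: S(add(add(add(SSZ, Z), Z), mul(add(add(SZ, Z), add(Z, SZ)), add(add(SSSZ, Z), Z))))
  step 7: S(add(add(S(add(SZ, Z)), Z), mul(add(add(SZ, Z), add(Z, SZ)), add(add(SSSZ, Z), Z))))
  step 8: S(add(S(add(add(SZ, Z), Z)), mul(add(add(SZ, Z), add(Z, SZ)), add(add(SSSZ, Z), Z))))
  step 9: S(S(add(add(add(SZ, Z), Z), mul(add(add(SZ, Z), add(Z, SZ)), add(add(SSSZ, Z), Z)))))
  step 10: S(S(add(add(S(add(Z, Z)), Z), mul(add(add(SZ, Z), add(Z, SZ)), add(add(SSSZ, Z), Z)))))
  step 11: S(S(add(S(add(add(Z, Z), Z)), mul(add(add(SZ, Z), add(Z, SZ)), add(add(SSSZ, Z), Z)))))
  step 12: S(S(S(add(add(add(Z, Z), Z), mul(add(add(SZ, Z), add(Z, SZ)), add(add(SSSZ, Z), Z))))))
  step 13: S(S(S(add(add(Z, Z), mul(add(add(SZ, Z), add(Z, SZ)), add(add(SSSZ, Z), Z))))))
  step 14: S(S(S(add(Z, mul(add(add(SZ, Z), add(Z, SZ)), add(add(SSSZ, Z), Z))))))
  step 15: S(S(S(mul(add(add(SZ, Z), add(Z, SZ)), add(add(SSSZ, Z), Z)))))
  step 16: S(S(S(mul(add(S(add(Z, Z)), add(Z, SZ)), add(add(SSSZ, Z), Z)))))
  step 17: S(S(S(mul(S(add(add(Z, Z), add(Z, SZ))), add(add(SSSZ, Z), Z)))))
  step 18: S(S(S(add(add(add(SSSZ, Z), Z), mul(add(add(Z, Z), add(Z, SZ)), add(add(SSSZ, Z), Z))))))
  step 19: S(S(S(add(add(S(add(SSZ, Z)), Z), mul(add(add(Z, Z), add(Z, SZ)), add(add(SSSZ, Z), Z))))))
  step 20: S(S(S(add(S(add(add(SSZ, Z), Z)), mul(add(add(Z, Z), add(Z, SZ)), add(add(SSSZ, Z), Z))))))
  step 21: S(S(S(S(add(add(add(SSZ, Z), Z), mul(add(add(Z, Z), add(Z, SZ)), add(add(SSSZ, Z), Z)))))))
  step 22: S(S(S(S(add(add(S(add(SZ, Z)), Z), mul(add(add(Z, Z), add(Z, SZ)), add(add(SSSZ, Z), Z)))))))
  step 23: S(S(S(S(add(S(add(add(SZ, Z), Z)), mul(add(add(Z, Z), add(Z, SZ)), add(add(SSSZ, Z), Z)))))))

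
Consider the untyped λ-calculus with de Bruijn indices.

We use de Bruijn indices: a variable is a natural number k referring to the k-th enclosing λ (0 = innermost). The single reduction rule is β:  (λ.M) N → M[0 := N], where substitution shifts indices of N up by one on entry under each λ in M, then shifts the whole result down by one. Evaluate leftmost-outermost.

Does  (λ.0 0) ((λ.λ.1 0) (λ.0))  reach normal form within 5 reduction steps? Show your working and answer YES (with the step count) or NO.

  start: (λ.0 0) ((λ.λ.1 0) (λ.0))
  [1] (λ.λ.1 0) (λ.0) ((λ.λ.1 0) (λ.0))
  [2] (λ.(λ.0) 0) ((λ.λ.1 0) (λ.0))
  [3] (λ.0) ((λ.λ.1 0) (λ.0))
  [4] (λ.λ.1 0) (λ.0)
  [5] λ.(λ.0) 0

Answer: NO — after 5 steps the term is λ.(λ.0) 0, not yet normal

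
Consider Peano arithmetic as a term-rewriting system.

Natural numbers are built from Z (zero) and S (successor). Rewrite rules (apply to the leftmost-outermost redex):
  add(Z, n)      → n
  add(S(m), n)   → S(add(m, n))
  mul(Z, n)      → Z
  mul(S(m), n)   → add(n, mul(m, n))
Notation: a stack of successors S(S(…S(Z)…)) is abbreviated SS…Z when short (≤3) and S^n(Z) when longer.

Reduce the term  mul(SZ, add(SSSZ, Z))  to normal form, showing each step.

  start: mul(SZ, add(SSSZ, Z))
  step 1: add(add(SSSZ, Z), mul(Z, add(SSSZ, Z)))
  step 2: add(S(add(SSZ, Z)), mul(Z, add(SSSZ, Z)))
  step 3: S(add(add(SSZ, Z), mul(Z, add(SSSZ, Z))))
  step 4: S(add(S(add(SZ, Z)), mul(Z, add(SSSZ, Z))))
  step 5: S(S(add(add(SZ, Z), mul(Z, add(SSSZ, Z)))))
  step 6: S(S(add(S(add(Z, Z)), mul(Z, add(SSSZ, Z)))))
  step 7: S(S(S(add(add(Z, Z), mul(Z, add(SSSZ, Z))))))
  step 8: S(S(S(add(Z, mul(Z, add(SSSZ, Z))))))
  step 9: S(S(S(mul(Z, add(SSSZ, Z)))))
  step 10: SSSZ

Answer: normal form = SSSZ  (in 10 steps)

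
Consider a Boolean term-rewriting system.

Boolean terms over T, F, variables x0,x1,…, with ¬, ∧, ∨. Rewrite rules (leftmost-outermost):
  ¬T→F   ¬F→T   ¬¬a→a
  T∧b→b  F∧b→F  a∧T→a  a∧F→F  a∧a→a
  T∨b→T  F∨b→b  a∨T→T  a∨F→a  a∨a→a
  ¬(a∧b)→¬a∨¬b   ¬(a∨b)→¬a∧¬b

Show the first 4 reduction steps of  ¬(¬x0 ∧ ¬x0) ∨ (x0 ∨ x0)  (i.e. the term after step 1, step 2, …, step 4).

Answer: after 4 steps: x0 ∨ x0

Working:
  start: ¬(¬x0 ∧ ¬x0) ∨ (x0 ∨ x0)
  [1] (¬¬x0 ∨ ¬¬x0) ∨ (x0 ∨ x0)
  [2] ¬¬x0 ∨ (x0 ∨ x0)
  [3] x0 ∨ (x0 ∨ x0)
  [4] x0 ∨ x0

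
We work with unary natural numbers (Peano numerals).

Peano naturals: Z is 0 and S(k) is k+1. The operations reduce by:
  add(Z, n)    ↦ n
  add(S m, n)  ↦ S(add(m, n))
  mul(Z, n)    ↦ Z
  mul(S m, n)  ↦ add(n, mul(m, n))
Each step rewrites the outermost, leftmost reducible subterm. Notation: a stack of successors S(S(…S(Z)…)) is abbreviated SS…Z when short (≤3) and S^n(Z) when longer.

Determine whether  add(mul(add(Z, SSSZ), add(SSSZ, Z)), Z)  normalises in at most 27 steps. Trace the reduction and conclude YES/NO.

  start: add(mul(add(Z, SSSZ), add(SSSZ, Z)), Z)
  →1  add(mul(SSSZ, add(SSSZ, Z)), Z)
  →2  add(add(add(SSSZ, Z), mul(SSZ, add(SSSZ, Z))), Z)
  →3  add(add(S(add(SSZ, Z)), mul(SSZ, add(SSSZ, Z))), Z)
  →4  add(S(add(add(SSZ, Z), mul(SSZ, add(SSSZ, Z)))), Z)
  →5  S(add(add(add(SSZ, Z), mul(SSZ, add(SSSZ, Z))), Z))
  →6  S(add(add(S(add(SZ, Z)), mul(SSZ, add(SSSZ, Z))), Z))
  →7  S(add(S(add(add(SZ, Z), mul(SSZ, add(SSSZ, Z)))), Z))
  →8  S(S(add(add(add(SZ, Z), mul(SSZ, add(SSSZ, Z))), Z)))
  →9  S(S(add(add(S(add(Z, Z)), mul(SSZ, add(SSSZ, Z))), Z)))
  →10  S(S(add(S(add(add(Z, Z), mul(SSZ, add(SSSZ, Z)))), Z)))
  →11  S(S(S(add(add(add(Z, Z), mul(SSZ, add(SSSZ, Z))), Z))))
  →12  S(S(S(add(add(Z, mul(SSZ, add(SSSZ, Z))), Z))))
  →13  S(S(S(add(mul(SSZ, add(SSSZ, Z)), Z))))
  →14  S(S(S(add(add(add(SSSZ, Z), mul(SZ, add(SSSZ, Z))), Z))))
  →15  S(S(S(add(add(S(add(SSZ, Z)), mul(SZ, add(SSSZ, Z))), Z))))
  →16  S(S(S(add(S(add(add(SSZ, Z), mul(SZ, add(SSSZ, Z)))), Z))))
  →17  S(S(S(S(add(add(add(SSZ, Z), mul(SZ, add(SSSZ, Z))), Z)))))
  →18  S(S(S(S(add(add(S(add(SZ, Z)), mul(SZ, add(SSSZ, Z))), Z)))))
  →19  S(S(S(S(add(S(add(add(SZ, Z), mul(SZ, add(SSSZ, Z)))), Z)))))
  →20  S(S(S(S(S(add(add(add(SZ, Z), mul(SZ, add(SSSZ, Z))), Z))))))
  →21  S(S(S(S(S(add(add(S(add(Z, Z)), mul(SZ, add(SSSZ, Z))), Z))))))
  →22  S(S(S(S(S(add(S(add(add(Z, Z), mul(SZ, add(SSSZ, Z)))), Z))))))
  →23  S(S(S(S(S(S(add(add(add(Z, Z), mul(SZ, add(SSSZ, Z))), Z)))))))
  →24  S(S(S(S(S(S(add(add(Z, mul(SZ, add(SSSZ, Z))), Z)))))))
  →25  S(S(S(S(S(S(add(mul(SZ, add(SSSZ, Z)), Z)))))))
  →26  S(S(S(S(S(S(add(add(add(SSSZ, Z), mul(Z, add(SSSZ, Z))), Z)))))))
  →27  S(S(S(S(S(S(add(add(S(add(SSZ, Z)), mul(Z, add(SSSZ, Z))), Z)))))))

Answer: NO — after 27 steps the term is S(S(S(S(S(S(add(add(S(add(SSZ, Z)), mul(Z, add(SSSZ, Z))), Z))))))), not yet normal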